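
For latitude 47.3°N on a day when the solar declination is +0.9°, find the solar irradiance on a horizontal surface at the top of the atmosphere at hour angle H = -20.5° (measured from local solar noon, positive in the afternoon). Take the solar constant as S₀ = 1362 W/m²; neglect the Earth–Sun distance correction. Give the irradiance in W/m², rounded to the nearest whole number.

With φ = 47.3°, δ = 0.9°, H = -20.50°: sin φ sin δ = 0.0115, cos φ cos δ cos H = 0.6351, so cos θ_z = 0.6466.
Top-of-atmosphere irradiance = S₀ cos θ_z = 1362 × 0.6466 = 880.67 W/m².

881 W/m²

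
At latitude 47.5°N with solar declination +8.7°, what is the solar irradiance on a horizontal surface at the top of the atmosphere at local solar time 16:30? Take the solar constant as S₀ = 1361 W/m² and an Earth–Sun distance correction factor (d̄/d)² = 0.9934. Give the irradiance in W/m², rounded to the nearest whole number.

Hour angle H = 15° × (16.5 − 12) = 67.50°.
cos θ_z = sin(47.5°) sin(8.7°) + cos(47.5°) cos(8.7°) cos(67.50°) = 0.1115 + 0.2556 = 0.3671.
Top-of-atmosphere irradiance = S₀ (d̄/d)² cos θ_z = 1361 × 0.9934 × 0.3671 = 496.33 W/m².

496 W/m²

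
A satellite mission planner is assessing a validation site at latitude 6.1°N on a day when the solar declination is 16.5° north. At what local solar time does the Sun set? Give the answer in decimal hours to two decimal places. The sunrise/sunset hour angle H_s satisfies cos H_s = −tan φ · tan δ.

18.12 h

−tan φ tan δ = −(0.1069)(0.2962) = -0.0317; H_s = arccos(-0.0317) = 91.82°.
Sunset is at 12 + H_s/15 = 12 + 6.121 = 18.121 h local solar time.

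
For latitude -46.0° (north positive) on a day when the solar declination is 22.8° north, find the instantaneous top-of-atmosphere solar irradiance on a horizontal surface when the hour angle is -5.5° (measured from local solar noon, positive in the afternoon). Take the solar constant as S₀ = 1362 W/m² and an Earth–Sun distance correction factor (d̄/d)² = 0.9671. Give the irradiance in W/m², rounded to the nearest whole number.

cos θ_z = sin(-46.0°) sin(22.8°) + cos(-46.0°) cos(22.8°) cos(-5.50°) = -0.2788 + 0.6374 = 0.3586.
Top-of-atmosphere irradiance = S₀ (d̄/d)² cos θ_z = 1362 × 0.9671 × 0.3586 = 472.34 W/m².

472 W/m²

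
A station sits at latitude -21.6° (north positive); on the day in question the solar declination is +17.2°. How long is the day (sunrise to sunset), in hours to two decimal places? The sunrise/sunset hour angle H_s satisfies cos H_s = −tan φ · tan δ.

11.06 hours

−tan φ tan δ = −(-0.3959)(0.3096) = 0.1226; H_s = arccos(0.1226) = 82.96°.
Day length = 2 H_s / 15° h⁻¹ = 165.92° / 15 = 11.061 h.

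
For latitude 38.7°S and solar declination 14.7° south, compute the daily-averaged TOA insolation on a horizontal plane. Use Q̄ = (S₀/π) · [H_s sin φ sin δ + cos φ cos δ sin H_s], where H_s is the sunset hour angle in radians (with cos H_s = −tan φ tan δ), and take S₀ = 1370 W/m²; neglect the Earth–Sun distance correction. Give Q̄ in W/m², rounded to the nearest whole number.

cos H_s = −tan(-38.7°) · tan(-14.7°) = -0.2102, so H_s = arccos(-0.2102) = 102.13°. In radians, H_s = 1.7825.
H_s sin φ sin δ = 1.7825 × -0.6252 × -0.2538 = 0.2828.
cos φ cos δ sin H_s = 0.7804 × 0.9673 × 0.9777 = 0.7380.
Q̄ = (1370/π) × (0.2828 + 0.7380) = 436.08 × 1.0208 = 445.15 W/m².

445 W/m²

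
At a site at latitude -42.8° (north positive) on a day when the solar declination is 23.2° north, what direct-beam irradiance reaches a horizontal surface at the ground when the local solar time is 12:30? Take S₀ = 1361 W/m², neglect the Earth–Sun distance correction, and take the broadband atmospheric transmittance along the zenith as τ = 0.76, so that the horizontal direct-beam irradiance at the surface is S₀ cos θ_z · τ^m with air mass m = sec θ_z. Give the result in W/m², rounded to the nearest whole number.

Hour angle H = 15° × (12.5 − 12) = 7.50°.
cos θ_z = sin φ sin δ + cos φ cos δ cos H = (-0.6794)(0.3939) + (0.7337)(0.9191)(0.9914) = 0.4009.
Air mass m = 1/cos θ_z = 1/0.4009 = 2.494; τ^m = 0.76^2.494 = 0.5044.
Surface direct beam = 1361 × 0.4009 × 0.5044 = 275.21 W/m².

275 W/m²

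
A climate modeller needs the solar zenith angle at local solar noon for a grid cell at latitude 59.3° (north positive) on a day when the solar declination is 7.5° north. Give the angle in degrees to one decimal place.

51.8°

At local solar noon the hour angle is zero, so the zenith angle is |φ − δ| = |59.3° − (7.5°)| = 51.8°.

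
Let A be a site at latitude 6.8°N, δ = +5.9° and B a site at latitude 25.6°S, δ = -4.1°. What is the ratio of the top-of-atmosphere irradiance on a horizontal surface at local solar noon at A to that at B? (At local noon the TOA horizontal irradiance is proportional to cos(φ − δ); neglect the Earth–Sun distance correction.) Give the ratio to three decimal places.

1.075

A: cos θ_z = cos(6.8° − (5.9°)) = 0.9999.
B: cos θ_z = cos(-25.6° − (-4.1°)) = 0.9304.
Ratio A/B = 0.9999 / 0.9304 = 1.0747.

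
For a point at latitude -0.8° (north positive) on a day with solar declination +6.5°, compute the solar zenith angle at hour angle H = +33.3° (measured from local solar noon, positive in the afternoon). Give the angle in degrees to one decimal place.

34.0°

With φ = -0.8°, δ = 6.5°, H = 33.30°: sin φ sin δ = -0.0016, cos φ cos δ cos H = 0.8304, so cos θ_z = 0.8288.
θ_z = arccos(0.8288) = 34.02°.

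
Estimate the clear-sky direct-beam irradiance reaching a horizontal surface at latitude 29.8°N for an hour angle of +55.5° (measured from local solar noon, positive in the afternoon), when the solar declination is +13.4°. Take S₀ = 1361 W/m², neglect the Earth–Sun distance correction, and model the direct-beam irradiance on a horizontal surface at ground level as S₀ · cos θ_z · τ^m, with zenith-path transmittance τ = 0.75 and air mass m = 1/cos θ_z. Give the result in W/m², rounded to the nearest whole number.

497 W/m²

cos θ_z = sin φ sin δ + cos φ cos δ cos H = (0.4970)(0.2317) + (0.8678)(0.9728)(0.5664) = 0.5933.
Air mass m = 1/cos θ_z = 1/0.5933 = 1.685; τ^m = 0.75^1.685 = 0.6159.
Surface direct beam = 1361 × 0.5933 × 0.6159 = 497.33 W/m².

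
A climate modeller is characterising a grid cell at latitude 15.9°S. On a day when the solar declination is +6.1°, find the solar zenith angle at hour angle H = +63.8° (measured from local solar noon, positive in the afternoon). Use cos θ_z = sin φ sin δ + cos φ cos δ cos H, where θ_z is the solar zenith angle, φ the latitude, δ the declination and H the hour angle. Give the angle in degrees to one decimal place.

cos θ_z = sin φ sin δ + cos φ cos δ cos H = (-0.2740)(0.1063) + (0.9617)(0.9943)(0.4415) = 0.3930.
θ_z = arccos(0.3930) = 66.86°.

66.9°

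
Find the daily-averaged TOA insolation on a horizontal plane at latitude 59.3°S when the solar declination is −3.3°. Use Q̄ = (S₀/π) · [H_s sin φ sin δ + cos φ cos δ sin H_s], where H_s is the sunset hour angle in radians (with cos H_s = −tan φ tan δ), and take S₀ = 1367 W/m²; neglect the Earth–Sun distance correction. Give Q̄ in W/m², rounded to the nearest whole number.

The sunset hour angle satisfies cos H_s = −tan φ tan δ = -0.0971, giving H_s = 95.57°. In radians, H_s = 1.6680.
H_s sin φ sin δ = 1.6680 × -0.8599 × -0.0576 = 0.0826.
cos φ cos δ sin H_s = 0.5105 × 0.9983 × 0.9953 = 0.5072.
Q̄ = (1367/π) × (0.0826 + 0.5072) = 435.13 × 0.5898 = 256.64 W/m².

257 W/m²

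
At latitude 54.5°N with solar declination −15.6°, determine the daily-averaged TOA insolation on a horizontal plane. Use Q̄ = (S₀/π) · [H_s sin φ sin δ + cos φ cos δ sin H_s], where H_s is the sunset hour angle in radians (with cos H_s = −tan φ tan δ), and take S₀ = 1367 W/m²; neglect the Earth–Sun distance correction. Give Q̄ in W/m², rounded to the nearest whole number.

113 W/m²

The sunset hour angle satisfies cos H_s = −tan φ tan δ = 0.3914, giving H_s = 66.96°. In radians, H_s = 1.1687.
H_s sin φ sin δ = 1.1687 × 0.8141 × -0.2689 = -0.2558.
cos φ cos δ sin H_s = 0.5807 × 0.9632 × 0.9202 = 0.5147.
Q̄ = (1367/π) × (-0.2558 + 0.5147) = 435.13 × 0.2589 = 112.66 W/m².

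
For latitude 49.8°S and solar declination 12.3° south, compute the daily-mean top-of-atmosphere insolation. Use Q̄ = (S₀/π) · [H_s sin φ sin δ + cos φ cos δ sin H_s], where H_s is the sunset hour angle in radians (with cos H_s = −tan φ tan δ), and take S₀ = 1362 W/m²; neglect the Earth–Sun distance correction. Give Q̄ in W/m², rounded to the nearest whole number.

−tan φ tan δ = −(-1.1833)(-0.2180) = -0.2580; H_s = arccos(-0.2580) = 104.95°. In radians, H_s = 1.8317.
H_s sin φ sin δ = 1.8317 × -0.7638 × -0.2130 = 0.2980.
cos φ cos δ sin H_s = 0.6455 × 0.9770 × 0.9662 = 0.6093.
Q̄ = (1362/π) × (0.2980 + 0.6093) = 433.54 × 0.9073 = 393.35 W/m².

393 W/m²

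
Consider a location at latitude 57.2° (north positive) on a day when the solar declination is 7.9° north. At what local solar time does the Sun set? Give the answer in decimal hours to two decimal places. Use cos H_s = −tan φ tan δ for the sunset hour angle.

The sunset hour angle satisfies cos H_s = −tan φ tan δ = -0.2153, giving H_s = 102.43°.
Sunset is at 12 + H_s/15 = 12 + 6.829 = 18.829 h local solar time.

18.83 h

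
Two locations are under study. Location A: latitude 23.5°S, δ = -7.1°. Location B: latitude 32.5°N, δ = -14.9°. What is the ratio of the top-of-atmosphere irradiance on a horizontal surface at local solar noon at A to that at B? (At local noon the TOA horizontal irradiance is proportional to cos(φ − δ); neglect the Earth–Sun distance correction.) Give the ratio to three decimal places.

1.417

A: cos θ_z = cos(-23.5° − (-7.1°)) = 0.9593.
B: cos θ_z = cos(32.5° − (-14.9°)) = 0.6769.
Ratio A/B = 0.9593 / 0.6769 = 1.4172.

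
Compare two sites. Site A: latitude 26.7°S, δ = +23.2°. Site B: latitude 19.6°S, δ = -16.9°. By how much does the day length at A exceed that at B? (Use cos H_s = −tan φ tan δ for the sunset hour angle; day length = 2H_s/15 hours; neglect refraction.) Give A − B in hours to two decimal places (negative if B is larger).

A: H_s = arccos(−tan -26.7° · tan 23.2°) = 77.55°, so 2H_s/15 = 10.3400 h.
B: H_s = arccos(−tan -19.6° · tan -16.9°) = 96.21°, so 2H_s/15 = 12.8280 h.
A − B = 10.3400 − 12.8280 = -2.4880 h.

-2.49 h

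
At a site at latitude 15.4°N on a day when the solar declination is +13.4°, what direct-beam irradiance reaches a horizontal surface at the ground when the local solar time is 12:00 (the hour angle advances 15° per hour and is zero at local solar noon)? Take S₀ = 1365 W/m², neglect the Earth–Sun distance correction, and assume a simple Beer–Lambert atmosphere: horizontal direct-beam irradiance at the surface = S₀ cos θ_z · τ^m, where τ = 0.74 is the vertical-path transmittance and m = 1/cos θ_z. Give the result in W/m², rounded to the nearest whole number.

Hour angle H = 15° × (12 − 12) = 0.00°.
cos θ_z = sin(15.4°) sin(13.4°) + cos(15.4°) cos(13.4°) cos(0.00°) = 0.0615 + 0.9378 = 0.9993.
Air mass m = 1/cos θ_z = 1/0.9993 = 1.001; τ^m = 0.74^1.001 = 0.7398.
Surface direct beam = 1365 × 0.9993 × 0.7398 = 1009.12 W/m².

1009 W/m²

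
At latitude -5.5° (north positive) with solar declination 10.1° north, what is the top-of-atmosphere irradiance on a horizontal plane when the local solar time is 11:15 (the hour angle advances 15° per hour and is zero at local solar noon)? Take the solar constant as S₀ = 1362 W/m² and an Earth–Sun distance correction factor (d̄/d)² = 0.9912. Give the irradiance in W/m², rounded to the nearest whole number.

1275 W/m²

Hour angle H = 15° × (11.25 − 12) = -11.25°.
cos θ_z = sin(-5.5°) sin(10.1°) + cos(-5.5°) cos(10.1°) cos(-11.25°) = -0.0168 + 0.9611 = 0.9443.
Top-of-atmosphere irradiance = S₀ (d̄/d)² cos θ_z = 1362 × 0.9912 × 0.9443 = 1274.82 W/m².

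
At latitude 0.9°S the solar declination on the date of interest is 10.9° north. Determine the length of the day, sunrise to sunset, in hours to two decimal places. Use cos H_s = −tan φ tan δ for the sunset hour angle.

The sunset hour angle satisfies cos H_s = −tan φ tan δ = 0.0030, giving H_s = 89.83°.
Day length = 2 H_s / 15° h⁻¹ = 179.66° / 15 = 11.977 h.

11.98 hours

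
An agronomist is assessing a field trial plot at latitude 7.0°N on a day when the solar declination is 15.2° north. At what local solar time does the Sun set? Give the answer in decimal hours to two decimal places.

18.13 h

−tan φ tan δ = −(0.1228)(0.2717) = -0.0334; H_s = arccos(-0.0334) = 91.91°.
Sunset is at 12 + H_s/15 = 12 + 6.127 = 18.127 h local solar time.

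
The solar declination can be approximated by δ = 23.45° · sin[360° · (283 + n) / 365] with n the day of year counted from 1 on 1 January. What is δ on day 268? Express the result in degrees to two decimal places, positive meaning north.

-1.41°

360 × (283 + 268) / 365 = 543.452°; sin(543.452°) = -0.0602.
δ = 23.45 × -0.0602 = -1.412° ≈ -1.41°.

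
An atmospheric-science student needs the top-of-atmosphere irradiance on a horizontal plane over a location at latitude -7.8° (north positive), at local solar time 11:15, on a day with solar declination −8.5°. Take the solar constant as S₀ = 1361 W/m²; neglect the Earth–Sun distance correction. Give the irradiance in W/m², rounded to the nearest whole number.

Hour angle H = 15° × (11.25 − 12) = -11.25°.
With φ = -7.8°, δ = -8.5°, H = -11.25°: sin φ sin δ = 0.0201, cos φ cos δ cos H = 0.9610, so cos θ_z = 0.9811.
Top-of-atmosphere irradiance = S₀ cos θ_z = 1361 × 0.9811 = 1335.28 W/m².

1335 W/m²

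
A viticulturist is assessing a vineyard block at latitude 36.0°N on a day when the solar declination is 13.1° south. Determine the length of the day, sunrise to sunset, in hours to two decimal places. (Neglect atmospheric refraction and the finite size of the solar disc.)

The sunset hour angle satisfies cos H_s = −tan φ tan δ = 0.1691, giving H_s = 80.26°.
Day length = 2 H_s / 15° h⁻¹ = 160.52° / 15 = 10.701 h.

10.70 hours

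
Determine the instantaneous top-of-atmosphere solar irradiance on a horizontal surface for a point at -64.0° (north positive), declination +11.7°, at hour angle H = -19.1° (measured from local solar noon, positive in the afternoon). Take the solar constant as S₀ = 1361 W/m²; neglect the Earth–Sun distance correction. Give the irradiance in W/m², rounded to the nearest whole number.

With φ = -64.0°, δ = 11.7°, H = -19.10°: sin φ sin δ = -0.1823, cos φ cos δ cos H = 0.4056, so cos θ_z = 0.2233.
Top-of-atmosphere irradiance = S₀ cos θ_z = 1361 × 0.2233 = 303.91 W/m².

304 W/m²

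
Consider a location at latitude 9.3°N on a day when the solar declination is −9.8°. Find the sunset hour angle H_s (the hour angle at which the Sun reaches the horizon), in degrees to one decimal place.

cos H_s = −tan(9.3°) · tan(-9.8°) = 0.0283, so H_s = arccos(0.0283) = 88.38°.

88.4°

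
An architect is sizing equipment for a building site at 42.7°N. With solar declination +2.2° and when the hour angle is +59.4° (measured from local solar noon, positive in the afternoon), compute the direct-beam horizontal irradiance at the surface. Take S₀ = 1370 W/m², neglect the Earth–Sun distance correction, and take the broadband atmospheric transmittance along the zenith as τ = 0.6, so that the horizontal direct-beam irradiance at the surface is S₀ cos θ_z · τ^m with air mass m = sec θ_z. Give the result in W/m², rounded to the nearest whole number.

153 W/m²

cos θ_z = sin(42.7°) sin(2.2°) + cos(42.7°) cos(2.2°) cos(59.40°) = 0.0260 + 0.3738 = 0.3998.
Air mass m = 1/cos θ_z = 1/0.3998 = 2.501; τ^m = 0.6^2.501 = 0.2787.
Surface direct beam = 1370 × 0.3998 × 0.2787 = 152.65 W/m².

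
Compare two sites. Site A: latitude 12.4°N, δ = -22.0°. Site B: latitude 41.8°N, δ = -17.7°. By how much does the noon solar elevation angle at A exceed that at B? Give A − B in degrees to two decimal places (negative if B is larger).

+25.10°

A: 90° − |12.4 − (-22.0)| = 55.60°.
B: 90° − |41.8 − (-17.7)| = 30.50°.
A − B = 55.60 − 30.50 = 25.10°.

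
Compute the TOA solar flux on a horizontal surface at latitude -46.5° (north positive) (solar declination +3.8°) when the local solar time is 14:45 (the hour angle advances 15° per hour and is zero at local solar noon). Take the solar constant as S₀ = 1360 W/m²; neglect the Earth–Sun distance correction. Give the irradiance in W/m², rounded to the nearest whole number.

637 W/m²

Hour angle H = 15° × (14.75 − 12) = 41.25°.
cos θ_z = sin(-46.5°) sin(3.8°) + cos(-46.5°) cos(3.8°) cos(41.25°) = -0.0481 + 0.5164 = 0.4683.
Top-of-atmosphere irradiance = S₀ cos θ_z = 1360 × 0.4683 = 636.89 W/m².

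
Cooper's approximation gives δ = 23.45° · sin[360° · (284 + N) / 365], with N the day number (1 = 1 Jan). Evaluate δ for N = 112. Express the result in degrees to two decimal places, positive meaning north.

+11.93°

360 × (284 + 112) / 365 = 390.575°; sin(390.575°) = 0.5087.
δ = 23.45 × 0.5087 = 11.929° ≈ +11.93°.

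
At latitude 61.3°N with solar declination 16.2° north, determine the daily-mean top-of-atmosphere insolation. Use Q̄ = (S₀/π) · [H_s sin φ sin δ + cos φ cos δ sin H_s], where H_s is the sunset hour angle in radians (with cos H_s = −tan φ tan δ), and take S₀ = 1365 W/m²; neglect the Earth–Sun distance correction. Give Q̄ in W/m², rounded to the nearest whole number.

396 W/m²

cos H_s = −tan(61.3°) · tan(16.2°) = -0.5307, so H_s = arccos(-0.5307) = 122.05°. In radians, H_s = 2.1302.
H_s sin φ sin δ = 2.1302 × 0.8771 × 0.2790 = 0.5213.
cos φ cos δ sin H_s = 0.4802 × 0.9603 × 0.8476 = 0.3909.
Q̄ = (1365/π) × (0.5213 + 0.3909) = 434.49 × 0.9122 = 396.34 W/m².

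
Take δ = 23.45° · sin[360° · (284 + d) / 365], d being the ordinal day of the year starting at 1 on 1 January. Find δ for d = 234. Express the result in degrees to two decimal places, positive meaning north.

+11.40°

360 × (284 + 234) / 365 = 510.904°; sin(510.904°) = 0.4863.
δ = 23.45 × 0.4863 = 11.404° ≈ +11.40°.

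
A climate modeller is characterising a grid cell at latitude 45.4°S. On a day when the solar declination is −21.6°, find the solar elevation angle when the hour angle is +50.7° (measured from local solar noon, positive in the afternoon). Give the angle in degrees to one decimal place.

cos θ_z = sin(-45.4°) sin(-21.6°) + cos(-45.4°) cos(-21.6°) cos(50.70°) = 0.2621 + 0.4135 = 0.6756.
θ_z = arccos(0.6756) = 47.50°, so the elevation is 90° − 47.50° = 42.50°.

42.5°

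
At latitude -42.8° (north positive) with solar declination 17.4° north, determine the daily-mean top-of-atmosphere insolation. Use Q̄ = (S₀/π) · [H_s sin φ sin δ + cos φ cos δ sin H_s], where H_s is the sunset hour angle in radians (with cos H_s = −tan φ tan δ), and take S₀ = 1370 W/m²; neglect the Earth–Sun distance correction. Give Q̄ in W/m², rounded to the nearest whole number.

179 W/m²

The sunset hour angle satisfies cos H_s = −tan φ tan δ = 0.2902, giving H_s = 73.13°. In radians, H_s = 1.2764.
H_s sin φ sin δ = 1.2764 × -0.6794 × 0.2990 = -0.2593.
cos φ cos δ sin H_s = 0.7337 × 0.9542 × 0.9570 = 0.6700.
Q̄ = (1370/π) × (-0.2593 + 0.6700) = 436.08 × 0.4107 = 179.10 W/m².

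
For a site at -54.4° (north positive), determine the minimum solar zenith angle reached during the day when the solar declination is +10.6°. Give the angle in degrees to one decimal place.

At local solar noon the hour angle is zero, so the zenith angle is |φ − δ| = |-54.4° − (10.6°)| = 65.0°.

65.0°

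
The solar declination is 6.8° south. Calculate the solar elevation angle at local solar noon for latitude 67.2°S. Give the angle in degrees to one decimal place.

29.6°

At local solar noon the hour angle is zero, so the elevation is 90° − |φ − δ| = 90° − |-67.2° − (-6.8°)| = 90° − 60.4° = 29.6°.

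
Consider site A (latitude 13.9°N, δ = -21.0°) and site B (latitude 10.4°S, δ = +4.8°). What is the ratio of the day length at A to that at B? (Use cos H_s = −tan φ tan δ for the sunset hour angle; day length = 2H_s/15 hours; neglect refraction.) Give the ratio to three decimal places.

A: H_s = arccos(−tan 13.9° · tan -21.0°) = 84.55°, so 2H_s/15 = 11.2733 h.
B: H_s = arccos(−tan -10.4° · tan 4.8°) = 89.12°, so 2H_s/15 = 11.8827 h.
Ratio A/B = 11.2733 / 11.8827 = 0.9487.

0.949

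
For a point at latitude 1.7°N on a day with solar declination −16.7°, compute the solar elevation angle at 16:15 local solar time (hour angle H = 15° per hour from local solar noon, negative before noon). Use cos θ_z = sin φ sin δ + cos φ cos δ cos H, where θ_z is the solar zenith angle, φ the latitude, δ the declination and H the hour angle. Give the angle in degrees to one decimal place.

24.5°

Hour angle H = 15° × (16.25 − 12) = 63.75°.
With φ = 1.7°, δ = -16.7°, H = 63.75°: sin φ sin δ = -0.0085, cos φ cos δ cos H = 0.4234, so cos θ_z = 0.4149.
θ_z = arccos(0.4149) = 65.49°, so the elevation is 90° − 65.49° = 24.51°.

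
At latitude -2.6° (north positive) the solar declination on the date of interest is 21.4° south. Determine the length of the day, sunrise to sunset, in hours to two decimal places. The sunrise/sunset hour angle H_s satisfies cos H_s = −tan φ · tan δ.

12.14 hours

−tan φ tan δ = −(-0.0454)(-0.3919) = -0.0178; H_s = arccos(-0.0178) = 91.02°.
Day length = 2 H_s / 15° h⁻¹ = 182.04° / 15 = 12.136 h.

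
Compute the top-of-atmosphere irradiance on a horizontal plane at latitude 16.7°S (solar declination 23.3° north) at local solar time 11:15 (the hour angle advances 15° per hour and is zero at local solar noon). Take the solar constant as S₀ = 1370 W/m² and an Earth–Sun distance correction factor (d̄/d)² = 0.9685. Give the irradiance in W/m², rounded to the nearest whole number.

Hour angle H = 15° × (11.25 − 12) = -11.25°.
cos θ_z = sin(-16.7°) sin(23.3°) + cos(-16.7°) cos(23.3°) cos(-11.25°) = -0.1137 + 0.8628 = 0.7491.
Top-of-atmosphere irradiance = S₀ (d̄/d)² cos θ_z = 1370 × 0.9685 × 0.7491 = 993.94 W/m².

994 W/m²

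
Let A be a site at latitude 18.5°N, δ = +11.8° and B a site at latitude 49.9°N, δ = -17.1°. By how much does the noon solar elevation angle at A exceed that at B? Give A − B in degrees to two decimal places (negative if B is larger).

+60.30°

A: 90° − |18.5 − (11.8)| = 83.30°.
B: 90° − |49.9 − (-17.1)| = 23.00°.
A − B = 83.30 − 23.00 = 60.30°.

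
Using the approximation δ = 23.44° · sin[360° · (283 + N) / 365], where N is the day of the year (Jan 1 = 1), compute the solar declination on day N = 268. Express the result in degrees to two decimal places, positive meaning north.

-1.41°

360 × (283 + 268) / 365 = 543.452°; sin(543.452°) = -0.0602.
δ = 23.44 × -0.0602 = -1.411° ≈ -1.41°.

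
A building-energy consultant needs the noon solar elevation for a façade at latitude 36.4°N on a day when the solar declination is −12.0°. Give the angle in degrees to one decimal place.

At local solar noon the hour angle is zero, so the elevation is 90° − |φ − δ| = 90° − |36.4° − (-12.0°)| = 90° − 48.4° = 41.6°.

41.6°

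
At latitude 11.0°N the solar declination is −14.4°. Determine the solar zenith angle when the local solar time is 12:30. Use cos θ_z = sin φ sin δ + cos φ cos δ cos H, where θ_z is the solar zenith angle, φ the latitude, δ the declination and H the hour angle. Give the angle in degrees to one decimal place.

Hour angle H = 15° × (12.5 − 12) = 7.50°.
cos θ_z = sin(11.0°) sin(-14.4°) + cos(11.0°) cos(-14.4°) cos(7.50°) = -0.0475 + 0.9427 = 0.8952.
θ_z = arccos(0.8952) = 26.47°.

26.5°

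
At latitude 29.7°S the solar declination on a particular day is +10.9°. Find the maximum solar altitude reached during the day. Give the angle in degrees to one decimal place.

At local solar noon the hour angle is zero, so the elevation is 90° − |φ − δ| = 90° − |-29.7° − (10.9°)| = 90° − 40.6° = 49.4°.

49.4°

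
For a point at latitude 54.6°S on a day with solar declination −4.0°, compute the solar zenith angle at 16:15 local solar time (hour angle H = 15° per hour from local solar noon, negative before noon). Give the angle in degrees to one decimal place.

Hour angle H = 15° × (16.25 − 12) = 63.75°.
cos θ_z = sin φ sin δ + cos φ cos δ cos H = (-0.8151)(-0.0698) + (0.5793)(0.9976)(0.4423) = 0.3125.
θ_z = arccos(0.3125) = 71.79°.

71.8°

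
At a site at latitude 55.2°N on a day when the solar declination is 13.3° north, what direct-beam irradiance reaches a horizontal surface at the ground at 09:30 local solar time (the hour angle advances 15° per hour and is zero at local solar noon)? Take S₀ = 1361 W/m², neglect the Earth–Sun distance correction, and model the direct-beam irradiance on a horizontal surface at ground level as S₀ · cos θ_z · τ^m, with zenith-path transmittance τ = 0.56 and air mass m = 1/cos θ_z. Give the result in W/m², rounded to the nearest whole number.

341 W/m²

Hour angle H = 15° × (9.5 − 12) = -37.50°.
cos θ_z = sin(55.2°) sin(13.3°) + cos(55.2°) cos(13.3°) cos(-37.50°) = 0.1889 + 0.4406 = 0.6295.
Air mass m = 1/cos θ_z = 1/0.6295 = 1.589; τ^m = 0.56^1.589 = 0.3980.
Surface direct beam = 1361 × 0.6295 × 0.3980 = 340.99 W/m².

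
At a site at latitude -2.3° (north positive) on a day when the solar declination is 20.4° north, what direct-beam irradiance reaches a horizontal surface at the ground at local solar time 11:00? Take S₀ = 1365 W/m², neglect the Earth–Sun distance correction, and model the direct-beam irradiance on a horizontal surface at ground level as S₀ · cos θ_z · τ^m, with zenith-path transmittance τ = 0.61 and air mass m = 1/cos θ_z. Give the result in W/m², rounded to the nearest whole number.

Hour angle H = 15° × (11 − 12) = -15.00°.
cos θ_z = sin φ sin δ + cos φ cos δ cos H = (-0.0401)(0.3486) + (0.9992)(0.9373)(0.9659) = 0.8906.
Air mass m = 1/cos θ_z = 1/0.8906 = 1.123; τ^m = 0.61^1.123 = 0.5740.
Surface direct beam = 1365 × 0.8906 × 0.5740 = 697.79 W/m².

698 W/m²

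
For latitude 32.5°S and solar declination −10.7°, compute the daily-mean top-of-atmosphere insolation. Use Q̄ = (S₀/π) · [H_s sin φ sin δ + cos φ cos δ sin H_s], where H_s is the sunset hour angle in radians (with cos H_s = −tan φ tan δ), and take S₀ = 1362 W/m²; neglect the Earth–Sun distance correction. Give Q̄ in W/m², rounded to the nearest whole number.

cos H_s = −tan(-32.5°) · tan(-10.7°) = -0.1204, so H_s = arccos(-0.1204) = 96.92°. In radians, H_s = 1.6916.
H_s sin φ sin δ = 1.6916 × -0.5373 × -0.1857 = 0.1688.
cos φ cos δ sin H_s = 0.8434 × 0.9826 × 0.9927 = 0.8227.
Q̄ = (1362/π) × (0.1688 + 0.8227) = 433.54 × 0.9915 = 429.85 W/m².

430 W/m²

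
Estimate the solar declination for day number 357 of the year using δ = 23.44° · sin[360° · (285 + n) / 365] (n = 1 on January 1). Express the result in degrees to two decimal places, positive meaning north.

-23.40°

360 × (285 + 357) / 365 = 633.205°; sin(633.205°) = -0.9984.
δ = 23.44 × -0.9984 = -23.402° ≈ -23.40°.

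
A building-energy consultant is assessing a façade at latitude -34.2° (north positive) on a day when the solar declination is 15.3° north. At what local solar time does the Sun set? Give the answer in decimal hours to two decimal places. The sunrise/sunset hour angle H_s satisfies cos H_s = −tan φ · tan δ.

17.29 h

cos H_s = −tan(-34.2°) · tan(15.3°) = 0.1859, so H_s = arccos(0.1859) = 79.29°.
Sunset is at 12 + H_s/15 = 12 + 5.286 = 17.286 h local solar time.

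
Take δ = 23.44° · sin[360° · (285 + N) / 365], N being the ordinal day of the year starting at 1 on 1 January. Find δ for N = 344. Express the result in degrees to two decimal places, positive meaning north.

360 × (285 + 344) / 365 = 620.384°; sin(620.384°) = -0.9859.
δ = 23.44 × -0.9859 = -23.109° ≈ -23.11°.

-23.11°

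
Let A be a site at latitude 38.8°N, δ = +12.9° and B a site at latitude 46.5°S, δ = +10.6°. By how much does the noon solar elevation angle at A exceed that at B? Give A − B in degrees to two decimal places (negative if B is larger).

+31.20°

A: 90° − |38.8 − (12.9)| = 64.10°.
B: 90° − |-46.5 − (10.6)| = 32.90°.
A − B = 64.10 − 32.90 = 31.20°.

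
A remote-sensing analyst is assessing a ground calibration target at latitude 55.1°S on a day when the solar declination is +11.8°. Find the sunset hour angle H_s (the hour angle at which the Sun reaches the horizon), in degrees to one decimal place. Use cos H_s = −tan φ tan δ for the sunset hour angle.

72.6°

−tan φ tan δ = −(-1.4335)(0.2089) = 0.2995; H_s = arccos(0.2995) = 72.57°.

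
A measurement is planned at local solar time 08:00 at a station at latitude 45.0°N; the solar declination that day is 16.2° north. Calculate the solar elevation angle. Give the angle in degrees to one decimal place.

32.5°

Hour angle H = 15° × (8 − 12) = -60.00°.
cos θ_z = sin φ sin δ + cos φ cos δ cos H = (0.7071)(0.2790) + (0.7071)(0.9603)(0.5000) = 0.5368.
θ_z = arccos(0.5368) = 57.53°, so the elevation is 90° − 57.53° = 32.47°.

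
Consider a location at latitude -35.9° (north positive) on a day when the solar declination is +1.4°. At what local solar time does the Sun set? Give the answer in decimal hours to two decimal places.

The sunset hour angle satisfies cos H_s = −tan φ tan δ = 0.0177, giving H_s = 88.99°.
Sunset is at 12 + H_s/15 = 12 + 5.933 = 17.933 h local solar time.

17.93 h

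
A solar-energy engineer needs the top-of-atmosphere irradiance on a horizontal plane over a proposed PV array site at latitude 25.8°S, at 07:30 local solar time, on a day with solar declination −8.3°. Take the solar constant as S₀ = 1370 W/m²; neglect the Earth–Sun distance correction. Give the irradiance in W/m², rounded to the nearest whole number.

Hour angle H = 15° × (7.5 − 12) = -67.50°.
With φ = -25.8°, δ = -8.3°, H = -67.50°: sin φ sin δ = 0.0628, cos φ cos δ cos H = 0.3409, so cos θ_z = 0.4037.
Top-of-atmosphere irradiance = S₀ cos θ_z = 1370 × 0.4037 = 553.07 W/m².

553 W/m²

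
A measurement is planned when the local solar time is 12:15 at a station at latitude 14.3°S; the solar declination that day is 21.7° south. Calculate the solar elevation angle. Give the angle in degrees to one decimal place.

81.8°

Hour angle H = 15° × (12.25 − 12) = 3.75°.
cos θ_z = sin(-14.3°) sin(-21.7°) + cos(-14.3°) cos(-21.7°) cos(3.75°) = 0.0913 + 0.8984 = 0.9897.
θ_z = arccos(0.9897) = 8.23°, so the elevation is 90° − 8.23° = 81.77°.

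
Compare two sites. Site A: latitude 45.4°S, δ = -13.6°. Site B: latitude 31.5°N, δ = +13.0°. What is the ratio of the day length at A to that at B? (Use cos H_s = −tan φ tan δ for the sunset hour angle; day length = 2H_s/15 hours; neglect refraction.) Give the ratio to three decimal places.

A: H_s = arccos(−tan -45.4° · tan -13.6°) = 104.20°, so 2H_s/15 = 13.8933 h.
B: H_s = arccos(−tan 31.5° · tan 13.0°) = 98.13°, so 2H_s/15 = 13.0840 h.
Ratio A/B = 13.8933 / 13.0840 = 1.0619.

1.062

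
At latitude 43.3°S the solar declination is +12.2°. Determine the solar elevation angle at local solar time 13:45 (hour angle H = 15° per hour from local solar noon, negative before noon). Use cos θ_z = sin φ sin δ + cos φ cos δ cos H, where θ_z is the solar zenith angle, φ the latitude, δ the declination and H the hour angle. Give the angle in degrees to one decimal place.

Hour angle H = 15° × (13.75 − 12) = 26.25°.
With φ = -43.3°, δ = 12.2°, H = 26.25°: sin φ sin δ = -0.1449, cos φ cos δ cos H = 0.6380, so cos θ_z = 0.4931.
θ_z = arccos(0.4931) = 60.46°, so the elevation is 90° − 60.46° = 29.54°.

29.5°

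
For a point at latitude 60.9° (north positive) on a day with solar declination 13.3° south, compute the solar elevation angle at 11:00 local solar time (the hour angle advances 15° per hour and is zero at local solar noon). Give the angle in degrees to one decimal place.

Hour angle H = 15° × (11 − 12) = -15.00°.
cos θ_z = sin φ sin δ + cos φ cos δ cos H = (0.8738)(-0.2300) + (0.4863)(0.9732)(0.9659) = 0.2562.
θ_z = arccos(0.2562) = 75.16°, so the elevation is 90° − 75.16° = 14.84°.

14.8°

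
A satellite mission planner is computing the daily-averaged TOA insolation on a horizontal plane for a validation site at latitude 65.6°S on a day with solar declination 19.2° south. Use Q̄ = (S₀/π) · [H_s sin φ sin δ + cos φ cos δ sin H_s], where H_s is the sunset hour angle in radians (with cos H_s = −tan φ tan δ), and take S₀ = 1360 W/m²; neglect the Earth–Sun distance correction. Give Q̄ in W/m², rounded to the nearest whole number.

425 W/m²

−tan φ tan δ = −(-2.2045)(-0.3482) = -0.7676; H_s = arccos(-0.7676) = 140.14°. In radians, H_s = 2.4459.
H_s sin φ sin δ = 2.4459 × -0.9107 × -0.3289 = 0.7326.
cos φ cos δ sin H_s = 0.4131 × 0.9444 × 0.6409 = 0.2500.
Q̄ = (1360/π) × (0.7326 + 0.2500) = 432.90 × 0.9826 = 425.37 W/m².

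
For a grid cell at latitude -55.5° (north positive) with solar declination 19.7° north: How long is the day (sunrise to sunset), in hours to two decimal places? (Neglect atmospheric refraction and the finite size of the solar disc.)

7.81 hours

The sunset hour angle satisfies cos H_s = −tan φ tan δ = 0.5210, giving H_s = 58.60°.
Day length = 2 H_s / 15° h⁻¹ = 117.20° / 15 = 7.813 h.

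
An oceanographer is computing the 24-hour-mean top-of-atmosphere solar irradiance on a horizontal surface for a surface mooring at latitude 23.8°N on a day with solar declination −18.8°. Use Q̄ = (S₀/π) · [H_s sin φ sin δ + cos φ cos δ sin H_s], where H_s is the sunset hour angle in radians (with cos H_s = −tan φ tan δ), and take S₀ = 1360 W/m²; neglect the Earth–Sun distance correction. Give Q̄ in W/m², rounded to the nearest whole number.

291 W/m²

The sunset hour angle satisfies cos H_s = −tan φ tan δ = 0.1501, giving H_s = 81.37°. In radians, H_s = 1.4202.
H_s sin φ sin δ = 1.4202 × 0.4035 × -0.3223 = -0.1847.
cos φ cos δ sin H_s = 0.9150 × 0.9466 × 0.9887 = 0.8564.
Q̄ = (1360/π) × (-0.1847 + 0.8564) = 432.90 × 0.6717 = 290.78 W/m².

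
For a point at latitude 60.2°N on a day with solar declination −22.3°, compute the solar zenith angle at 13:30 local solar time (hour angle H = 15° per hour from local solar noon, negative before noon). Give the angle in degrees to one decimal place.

Hour angle H = 15° × (13.5 − 12) = 22.50°.
cos θ_z = sin(60.2°) sin(-22.3°) + cos(60.2°) cos(-22.3°) cos(22.50°) = -0.3293 + 0.4248 = 0.0955.
θ_z = arccos(0.0955) = 84.52°.

84.5°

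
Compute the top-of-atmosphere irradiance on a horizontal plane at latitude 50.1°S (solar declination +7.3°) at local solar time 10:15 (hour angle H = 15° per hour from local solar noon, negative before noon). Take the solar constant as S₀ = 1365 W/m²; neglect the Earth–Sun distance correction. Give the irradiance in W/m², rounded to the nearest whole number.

Hour angle H = 15° × (10.25 − 12) = -26.25°.
With φ = -50.1°, δ = 7.3°, H = -26.25°: sin φ sin δ = -0.0975, cos φ cos δ cos H = 0.5706, so cos θ_z = 0.4731.
Top-of-atmosphere irradiance = S₀ cos θ_z = 1365 × 0.4731 = 645.78 W/m².

646 W/m²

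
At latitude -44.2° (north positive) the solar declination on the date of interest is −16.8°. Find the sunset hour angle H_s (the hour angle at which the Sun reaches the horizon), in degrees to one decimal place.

cos H_s = −tan(-44.2°) · tan(-16.8°) = -0.2936, so H_s = arccos(-0.2936) = 107.07°.

107.1°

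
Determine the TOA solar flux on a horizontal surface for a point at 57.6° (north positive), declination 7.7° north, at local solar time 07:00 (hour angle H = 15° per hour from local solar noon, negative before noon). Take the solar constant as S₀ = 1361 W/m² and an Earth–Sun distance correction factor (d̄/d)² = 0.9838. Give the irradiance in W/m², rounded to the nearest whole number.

Hour angle H = 15° × (7 − 12) = -75.00°.
cos θ_z = sin(57.6°) sin(7.7°) + cos(57.6°) cos(7.7°) cos(-75.00°) = 0.1131 + 0.1374 = 0.2505.
Top-of-atmosphere irradiance = S₀ (d̄/d)² cos θ_z = 1361 × 0.9838 × 0.2505 = 335.41 W/m².

335 W/m²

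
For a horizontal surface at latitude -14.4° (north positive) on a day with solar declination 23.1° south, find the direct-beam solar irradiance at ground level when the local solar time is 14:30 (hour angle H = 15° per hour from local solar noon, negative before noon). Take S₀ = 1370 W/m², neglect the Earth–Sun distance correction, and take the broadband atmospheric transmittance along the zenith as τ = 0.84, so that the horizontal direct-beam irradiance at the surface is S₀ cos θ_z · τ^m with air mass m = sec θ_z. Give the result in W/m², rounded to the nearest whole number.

887 W/m²

Hour angle H = 15° × (14.5 − 12) = 37.50°.
cos θ_z = sin φ sin δ + cos φ cos δ cos H = (-0.2487)(-0.3923) + (0.9686)(0.9198)(0.7934) = 0.8044.
Air mass m = 1/cos θ_z = 1/0.8044 = 1.243; τ^m = 0.84^1.243 = 0.8052.
Surface direct beam = 1370 × 0.8044 × 0.8052 = 887.35 W/m².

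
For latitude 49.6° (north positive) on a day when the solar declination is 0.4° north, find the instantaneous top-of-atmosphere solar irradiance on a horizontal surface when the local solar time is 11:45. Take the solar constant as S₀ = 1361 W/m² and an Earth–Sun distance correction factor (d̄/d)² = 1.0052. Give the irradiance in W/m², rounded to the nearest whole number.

Hour angle H = 15° × (11.75 − 12) = -3.75°.
cos θ_z = sin(49.6°) sin(0.4°) + cos(49.6°) cos(0.4°) cos(-3.75°) = 0.0053 + 0.6467 = 0.6520.
Top-of-atmosphere irradiance = S₀ (d̄/d)² cos θ_z = 1361 × 1.0052 × 0.6520 = 891.99 W/m².

892 W/m²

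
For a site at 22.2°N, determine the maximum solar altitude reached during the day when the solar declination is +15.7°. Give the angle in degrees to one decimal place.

At local solar noon the hour angle is zero, so the elevation is 90° − |φ − δ| = 90° − |22.2° − (15.7°)| = 90° − 6.5° = 83.5°.

83.5°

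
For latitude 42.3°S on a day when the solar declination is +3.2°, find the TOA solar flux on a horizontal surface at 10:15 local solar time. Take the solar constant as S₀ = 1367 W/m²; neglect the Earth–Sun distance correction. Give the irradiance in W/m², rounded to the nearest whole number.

Hour angle H = 15° × (10.25 − 12) = -26.25°.
cos θ_z = sin(-42.3°) sin(3.2°) + cos(-42.3°) cos(3.2°) cos(-26.25°) = -0.0376 + 0.6623 = 0.6247.
Top-of-atmosphere irradiance = S₀ cos θ_z = 1367 × 0.6247 = 853.96 W/m².

854 W/m²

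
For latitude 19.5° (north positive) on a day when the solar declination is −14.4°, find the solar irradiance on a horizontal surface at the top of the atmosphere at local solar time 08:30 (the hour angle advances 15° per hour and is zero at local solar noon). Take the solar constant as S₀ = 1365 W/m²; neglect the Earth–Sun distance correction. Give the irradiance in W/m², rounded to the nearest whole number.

Hour angle H = 15° × (8.5 − 12) = -52.50°.
With φ = 19.5°, δ = -14.4°, H = -52.50°: sin φ sin δ = -0.0830, cos φ cos δ cos H = 0.5558, so cos θ_z = 0.4728.
Top-of-atmosphere irradiance = S₀ cos θ_z = 1365 × 0.4728 = 645.37 W/m².

645 W/m²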